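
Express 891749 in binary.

Using repeated division by 2:
891749 ÷ 2 = 445874 remainder 1
445874 ÷ 2 = 222937 remainder 0
222937 ÷ 2 = 111468 remainder 1
111468 ÷ 2 = 55734 remainder 0
55734 ÷ 2 = 27867 remainder 0
27867 ÷ 2 = 13933 remainder 1
13933 ÷ 2 = 6966 remainder 1
6966 ÷ 2 = 3483 remainder 0
3483 ÷ 2 = 1741 remainder 1
1741 ÷ 2 = 870 remainder 1
870 ÷ 2 = 435 remainder 0
435 ÷ 2 = 217 remainder 1
217 ÷ 2 = 108 remainder 1
108 ÷ 2 = 54 remainder 0
54 ÷ 2 = 27 remainder 0
27 ÷ 2 = 13 remainder 1
13 ÷ 2 = 6 remainder 1
6 ÷ 2 = 3 remainder 0
3 ÷ 2 = 1 remainder 1
1 ÷ 2 = 0 remainder 1
Reading remainders bottom to top: 11011001101101100101



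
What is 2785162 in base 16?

Using repeated division by 16 (digits 10–15 are A–F):
2785162 ÷ 16 = 174072 remainder 10 (A)
174072 ÷ 16 = 10879 remainder 8
10879 ÷ 16 = 679 remainder 15 (F)
679 ÷ 16 = 42 remainder 7
42 ÷ 16 = 2 remainder 10 (A)
2 ÷ 16 = 0 remainder 2
Reading remainders bottom to top: 2A7F8A



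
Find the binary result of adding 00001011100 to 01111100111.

Add column by column from the right: bit + bit + carry-in; write the sum mod 2, carry 1 when the sum is 2 or 3.
carry:  11111111000
        00001011100
+       01111100111
-------------------
       010001000011
(the carry out of the leftmost column, 0, becomes the leading bit)
Decimal check:
  00001011100 = 64 + 16 + 8 + 4 = 92
  01111100111 = 512 + 256 + 128 + 64 + 32 + 4 + 2 + 1 = 999
  92 + 999 = 1091, and 010001000011 = 1024 + 64 + 2 + 1 = 1091 ✓



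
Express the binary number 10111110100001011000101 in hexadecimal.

Group into 4-bit nibbles from right:
  0101 = 5
  1111 = F
  0100 = 4
  0010 = 2
  1100 = C
  0101 = 5
Result: 5F42C5



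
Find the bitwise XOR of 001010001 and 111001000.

XOR: 1 when bits differ
  001010001
^ 111001000
-----------
  110011001
Decimal: 81 ^ 456 = 409



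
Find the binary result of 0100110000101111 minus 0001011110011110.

Method 1 - Direct subtraction (column by column from the right: bit − bit − borrow-in; if negative, add 2 and borrow 1 from the next column):
borrow: 0110111100100000
        0100110000101111
-       0001011110011110
------------------------
        0011010010010001

Method 2 - Add two's complement:
Two's complement of 0001011110011110: invert → 1110100001100001, add 1 → 1110100001100010
  0100110000101111
+ 1110100001100010
------------------
 10011010010010001  (end carry out of the top bit = 1)
Discarding the end carry: 0011010010010001
Decimal check:
  0100110000101111 = 16384 + 2048 + 1024 + 32 + 8 + 4 + 2 + 1 = 19503
  0001011110011110 = 4096 + 1024 + 512 + 256 + 128 + 16 + 8 + 4 + 2 = 6046
  19503 - 6046 = 13457, and 0011010010010001 = 8192 + 4096 + 1024 + 128 + 16 + 1 = 13457 ✓



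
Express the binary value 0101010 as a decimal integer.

Sum of powers of 2 for each 1-bit:
2^1 + 2^3 + 2^5
= 2 + 8 + 32
= 42



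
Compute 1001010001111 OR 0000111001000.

OR: 1 when either bit is 1
  1001010001111
| 0000111001000
---------------
  1001111001111
Decimal: 4751 | 456 = 5071



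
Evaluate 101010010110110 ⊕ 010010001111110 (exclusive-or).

XOR: 1 when bits differ
  101010010110110
^ 010010001111110
-----------------
  111000011001000
Decimal: 21686 ^ 9342 = 28872



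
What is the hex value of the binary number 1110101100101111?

Group into 4-bit nibbles from right:
  1110 = E
  1011 = B
  0010 = 2
  1111 = F
Result: EB2F



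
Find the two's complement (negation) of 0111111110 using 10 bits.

Original: 0111111110
Step 1 - Invert all bits: 1000000001
Step 2 - Add 1: 1000000010
Verification: 0111111110 + 1000000010 = 10000000000; discarding the end carry (carry out of the top bit) leaves the 10-bit value 0000000000, as required for x + (-x)



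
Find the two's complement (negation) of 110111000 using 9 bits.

Original (sign bit 1, negative): 110111000
Step 1 - Invert all bits: 001000111
Step 2 - Add 1: 001001000
Verification: 110111000 + 001001000 = 1000000000; discarding the end carry (carry out of the top bit) leaves the 9-bit value 000000000, as required for x + (-x)



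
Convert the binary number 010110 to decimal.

Sum of powers of 2 for each 1-bit:
2^1 + 2^2 + 2^4
= 2 + 4 + 16
= 22



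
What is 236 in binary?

Using repeated division by 2:
236 ÷ 2 = 118 remainder 0
118 ÷ 2 = 59 remainder 0
59 ÷ 2 = 29 remainder 1
29 ÷ 2 = 14 remainder 1
14 ÷ 2 = 7 remainder 0
7 ÷ 2 = 3 remainder 1
3 ÷ 2 = 1 remainder 1
1 ÷ 2 = 0 remainder 1
Reading remainders bottom to top: 11101100



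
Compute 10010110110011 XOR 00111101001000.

XOR: 1 when bits differ
  10010110110011
^ 00111101001000
----------------
  10101011111011
Decimal: 9651 ^ 3912 = 11003



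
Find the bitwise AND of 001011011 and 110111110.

AND: 1 only when both bits are 1
  001011011
& 110111110
-----------
  000011010
Decimal: 91 & 446 = 26



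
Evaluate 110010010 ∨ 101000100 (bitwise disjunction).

OR: 1 when either bit is 1
  110010010
| 101000100
-----------
  111010110
Decimal: 402 | 324 = 470



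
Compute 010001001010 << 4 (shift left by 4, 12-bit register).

Original: 010001001010 (decimal 1098)
Shift left by 4 positions
Append 4 zeros on the right and drop the 4 high bits that overflow the 12-bit width
Result: 010010100000 (decimal 1184)
Equivalent: 1098 << 4 = 1098 × 2^4 = 17568, truncated to 12 bits = 1184



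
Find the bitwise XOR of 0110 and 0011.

XOR: 1 when bits differ
  0110
^ 0011
------
  0101
Decimal: 6 ^ 3 = 5



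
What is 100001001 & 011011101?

AND: 1 only when both bits are 1
  100001001
& 011011101
-----------
  000001001
Decimal: 265 & 221 = 9



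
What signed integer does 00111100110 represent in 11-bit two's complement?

Binary: 00111100110
Sign bit: 0 (non-negative)
Read directly as an unsigned value:
00111100110 = 256 + 128 + 64 + 32 + 4 + 2 = 486
Value: 486



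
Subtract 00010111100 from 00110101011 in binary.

Method 1 - Direct subtraction (column by column from the right: bit − bit − borrow-in; if negative, add 2 and borrow 1 from the next column):
borrow: 00111111000
        00110101011
-       00010111100
-------------------
        00011101111

Method 2 - Add two's complement:
Two's complement of 00010111100: invert → 11101000011, add 1 → 11101000100
  00110101011
+ 11101000100
-------------
 100011101111  (end carry out of the top bit = 1)
Discarding the end carry: 00011101111
Decimal check:
  00110101011 = 256 + 128 + 32 + 8 + 2 + 1 = 427
  00010111100 = 128 + 32 + 16 + 8 + 4 = 188
  427 - 188 = 239, and 00011101111 = 128 + 64 + 32 + 8 + 4 + 2 + 1 = 239 ✓



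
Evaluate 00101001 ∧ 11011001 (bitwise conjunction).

AND: 1 only when both bits are 1
  00101001
& 11011001
----------
  00001001
Decimal: 41 & 217 = 9



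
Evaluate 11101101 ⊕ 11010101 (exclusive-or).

XOR: 1 when bits differ
  11101101
^ 11010101
----------
  00111000
Decimal: 237 ^ 213 = 56



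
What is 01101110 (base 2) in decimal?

Sum of powers of 2 for each 1-bit:
2^1 + 2^2 + 2^3 + 2^5 + 2^6
= 2 + 4 + 8 + 32 + 64
= 110



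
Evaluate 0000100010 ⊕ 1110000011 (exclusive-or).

XOR: 1 when bits differ
  0000100010
^ 1110000011
------------
  1110100001
Decimal: 34 ^ 899 = 929



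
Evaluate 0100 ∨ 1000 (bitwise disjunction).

OR: 1 when either bit is 1
  0100
| 1000
------
  1100
Decimal: 4 | 8 = 12



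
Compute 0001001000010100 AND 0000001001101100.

AND: 1 only when both bits are 1
  0001001000010100
& 0000001001101100
------------------
  0000001000000100
Decimal: 4628 & 620 = 516



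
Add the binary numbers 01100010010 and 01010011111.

Add column by column from the right: bit + bit + carry-in; write the sum mod 2, carry 1 when the sum is 2 or 3.
carry:  10000111100
        01100010010
+       01010011111
-------------------
       010110110001
(the carry out of the leftmost column, 0, becomes the leading bit)
Decimal check:
  01100010010 = 512 + 256 + 16 + 2 = 786
  01010011111 = 512 + 128 + 16 + 8 + 4 + 2 + 1 = 671
  786 + 671 = 1457, and 010110110001 = 1024 + 256 + 128 + 32 + 16 + 1 = 1457 ✓



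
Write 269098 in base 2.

Using repeated division by 2:
269098 ÷ 2 = 134549 remainder 0
134549 ÷ 2 = 67274 remainder 1
67274 ÷ 2 = 33637 remainder 0
33637 ÷ 2 = 16818 remainder 1
16818 ÷ 2 = 8409 remainder 0
8409 ÷ 2 = 4204 remainder 1
4204 ÷ 2 = 2102 remainder 0
2102 ÷ 2 = 1051 remainder 0
1051 ÷ 2 = 525 remainder 1
525 ÷ 2 = 262 remainder 1
262 ÷ 2 = 131 remainder 0
131 ÷ 2 = 65 remainder 1
65 ÷ 2 = 32 remainder 1
32 ÷ 2 = 16 remainder 0
16 ÷ 2 = 8 remainder 0
8 ÷ 2 = 4 remainder 0
4 ÷ 2 = 2 remainder 0
2 ÷ 2 = 1 remainder 0
1 ÷ 2 = 0 remainder 1
Reading remainders bottom to top: 1000001101100101010



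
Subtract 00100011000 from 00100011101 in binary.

Method 1 - Direct subtraction (column by column from the right: bit − bit − borrow-in; if negative, add 2 and borrow 1 from the next column):
borrow: 00000000000
        00100011101
-       00100011000
-------------------
        00000000101

Method 2 - Add two's complement:
Two's complement of 00100011000: invert → 11011100111, add 1 → 11011101000
  00100011101
+ 11011101000
-------------
 100000000101  (end carry out of the top bit = 1)
Discarding the end carry: 00000000101
Decimal check:
  00100011101 = 256 + 16 + 8 + 4 + 1 = 285
  00100011000 = 256 + 16 + 8 = 280
  285 - 280 = 5, and 00000000101 = 4 + 1 = 5 ✓



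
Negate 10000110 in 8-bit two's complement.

Original (sign bit 1, negative): 10000110
Step 1 - Invert all bits: 01111001
Step 2 - Add 1: 01111010
Verification: 10000110 + 01111010 = 100000000; discarding the end carry (carry out of the top bit) leaves the 8-bit value 00000000, as required for x + (-x)



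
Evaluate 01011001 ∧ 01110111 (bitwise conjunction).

AND: 1 only when both bits are 1
  01011001
& 01110111
----------
  01010001
Decimal: 89 & 119 = 81



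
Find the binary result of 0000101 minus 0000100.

Method 1 - Direct subtraction (column by column from the right: bit − bit − borrow-in; if negative, add 2 and borrow 1 from the next column):
borrow: 0000000
        0000101
-       0000100
---------------
        0000001

Method 2 - Add two's complement:
Two's complement of 0000100: invert → 1111011, add 1 → 1111100
  0000101
+ 1111100
---------
 10000001  (end carry out of the top bit = 1)
Discarding the end carry: 0000001
Decimal check:
  0000101 = 4 + 1 = 5
  0000100 = 4
  5 - 4 = 1, and 0000001 = 1 ✓



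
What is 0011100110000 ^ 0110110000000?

XOR: 1 when bits differ
  0011100110000
^ 0110110000000
---------------
  0101010110000
Decimal: 1840 ^ 3456 = 2736



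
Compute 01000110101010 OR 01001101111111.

OR: 1 when either bit is 1
  01000110101010
| 01001101111111
----------------
  01001111111111
Decimal: 4522 | 4991 = 5119



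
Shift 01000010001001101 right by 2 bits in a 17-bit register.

Original: 01000010001001101 (decimal 33869)
Shift right by 2 positions
Drop the 2 low bits; fill with zeros on the left
Result: 00010000100010011 (decimal 8467)
Equivalent: 33869 >> 2 = 33869 ÷ 2^2 = 8467



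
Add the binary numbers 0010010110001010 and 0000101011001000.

Add column by column from the right: bit + bit + carry-in; write the sum mod 2, carry 1 when the sum is 2 or 3.
carry:  0001111100010000
        0010010110001010
+       0000101011001000
------------------------
       00011000001010010
(the carry out of the leftmost column, 0, becomes the leading bit)
Decimal check:
  0010010110001010 = 8192 + 1024 + 256 + 128 + 8 + 2 = 9610
  0000101011001000 = 2048 + 512 + 128 + 64 + 8 = 2760
  9610 + 2760 = 12370, and 00011000001010010 = 8192 + 4096 + 64 + 16 + 2 = 12370 ✓



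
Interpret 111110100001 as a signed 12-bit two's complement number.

Binary: 111110100001
Sign bit: 1 (negative)
Invert: 000001011110
Add 1:  000001011111
Magnitude: 000001011111 = 64 + 16 + 8 + 4 + 2 + 1 = 95
Value: -95



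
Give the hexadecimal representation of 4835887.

Using repeated division by 16 (digits 10–15 are A–F):
4835887 ÷ 16 = 302242 remainder 15 (F)
302242 ÷ 16 = 18890 remainder 2
18890 ÷ 16 = 1180 remainder 10 (A)
1180 ÷ 16 = 73 remainder 12 (C)
73 ÷ 16 = 4 remainder 9
4 ÷ 16 = 0 remainder 4
Reading remainders bottom to top: 49CA2F



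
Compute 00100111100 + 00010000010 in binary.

Add column by column from the right: bit + bit + carry-in; write the sum mod 2, carry 1 when the sum is 2 or 3.
carry:  00000000000
        00100111100
+       00010000010
-------------------
       000110111110
(the carry out of the leftmost column, 0, becomes the leading bit)
Decimal check:
  00100111100 = 256 + 32 + 16 + 8 + 4 = 316
  00010000010 = 128 + 2 = 130
  316 + 130 = 446, and 000110111110 = 256 + 128 + 32 + 16 + 8 + 4 + 2 = 446 ✓



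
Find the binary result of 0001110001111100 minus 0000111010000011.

Method 1 - Direct subtraction (column by column from the right: bit − bit − borrow-in; if negative, add 2 and borrow 1 from the next column):
borrow: 0001111100000110
        0001110001111100
-       0000111010000011
------------------------
        0000110111111001

Method 2 - Add two's complement:
Two's complement of 0000111010000011: invert → 1111000101111100, add 1 → 1111000101111101
  0001110001111100
+ 1111000101111101
------------------
 10000110111111001  (end carry out of the top bit = 1)
Discarding the end carry: 0000110111111001
Decimal check:
  0001110001111100 = 4096 + 2048 + 1024 + 64 + 32 + 16 + 8 + 4 = 7292
  0000111010000011 = 2048 + 1024 + 512 + 128 + 2 + 1 = 3715
  7292 - 3715 = 3577, and 0000110111111001 = 2048 + 1024 + 256 + 128 + 64 + 32 + 16 + 8 + 1 = 3577 ✓



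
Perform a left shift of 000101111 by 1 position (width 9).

Original: 000101111 (decimal 47)
Shift left by 1 position
Append 1 zero on the right
Result: 001011110 (decimal 94)
Equivalent: 47 << 1 = 47 × 2^1 = 94



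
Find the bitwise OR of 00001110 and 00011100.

OR: 1 when either bit is 1
  00001110
| 00011100
----------
  00011110
Decimal: 14 | 28 = 30



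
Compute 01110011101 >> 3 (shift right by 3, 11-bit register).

Original: 01110011101 (decimal 925)
Shift right by 3 positions
Drop the 3 low bits; fill with zeros on the left
Result: 00001110011 (decimal 115)
Equivalent: 925 >> 3 = 925 ÷ 2^3 = 115



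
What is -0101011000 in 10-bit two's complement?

Original: 0101011000
Step 1 - Invert all bits: 1010100111
Step 2 - Add 1: 1010101000
Verification: 0101011000 + 1010101000 = 10000000000; discarding the end carry (carry out of the top bit) leaves the 10-bit value 0000000000, as required for x + (-x)



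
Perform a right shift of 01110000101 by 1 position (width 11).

Original: 01110000101 (decimal 901)
Shift right by 1 position
Drop the 1 low bit; fill with zero on the left
Result: 00111000010 (decimal 450)
Equivalent: 901 >> 1 = 901 ÷ 2^1 = 450



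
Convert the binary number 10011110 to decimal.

Sum of powers of 2 for each 1-bit:
2^1 + 2^2 + 2^3 + 2^4 + 2^7
= 2 + 4 + 8 + 16 + 128
= 158



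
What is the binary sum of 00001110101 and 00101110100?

Add column by column from the right: bit + bit + carry-in; write the sum mod 2, carry 1 when the sum is 2 or 3.
carry:  00011101000
        00001110101
+       00101110100
-------------------
       000111101001
(the carry out of the leftmost column, 0, becomes the leading bit)
Decimal check:
  00001110101 = 64 + 32 + 16 + 4 + 1 = 117
  00101110100 = 256 + 64 + 32 + 16 + 4 = 372
  117 + 372 = 489, and 000111101001 = 256 + 128 + 64 + 32 + 8 + 1 = 489 ✓



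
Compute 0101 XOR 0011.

XOR: 1 when bits differ
  0101
^ 0011
------
  0110
Decimal: 5 ^ 3 = 6



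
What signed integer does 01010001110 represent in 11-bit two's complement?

Binary: 01010001110
Sign bit: 0 (non-negative)
Read directly as an unsigned value:
01010001110 = 512 + 128 + 8 + 4 + 2 = 654
Value: 654



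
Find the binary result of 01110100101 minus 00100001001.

Method 1 - Direct subtraction (column by column from the right: bit − bit − borrow-in; if negative, add 2 and borrow 1 from the next column):
borrow: 00000110000
        01110100101
-       00100001001
-------------------
        01010011100

Method 2 - Add two's complement:
Two's complement of 00100001001: invert → 11011110110, add 1 → 11011110111
  01110100101
+ 11011110111
-------------
 101010011100  (end carry out of the top bit = 1)
Discarding the end carry: 01010011100
Decimal check:
  01110100101 = 512 + 256 + 128 + 32 + 4 + 1 = 933
  00100001001 = 256 + 8 + 1 = 265
  933 - 265 = 668, and 01010011100 = 512 + 128 + 16 + 8 + 4 = 668 ✓



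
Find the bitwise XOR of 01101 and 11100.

XOR: 1 when bits differ
  01101
^ 11100
-------
  10001
Decimal: 13 ^ 28 = 17



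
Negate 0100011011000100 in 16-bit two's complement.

Original: 0100011011000100
Step 1 - Invert all bits: 1011100100111011
Step 2 - Add 1: 1011100100111100
Verification: 0100011011000100 + 1011100100111100 = 10000000000000000; discarding the end carry (carry out of the top bit) leaves the 16-bit value 0000000000000000, as required for x + (-x)



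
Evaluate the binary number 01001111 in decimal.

Sum of powers of 2 for each 1-bit:
2^0 + 2^1 + 2^2 + 2^3 + 2^6
= 1 + 2 + 4 + 8 + 64
= 79



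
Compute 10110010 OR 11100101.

OR: 1 when either bit is 1
  10110010
| 11100101
----------
  11110111
Decimal: 178 | 229 = 247



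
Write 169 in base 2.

Using repeated division by 2:
169 ÷ 2 = 84 remainder 1
84 ÷ 2 = 42 remainder 0
42 ÷ 2 = 21 remainder 0
21 ÷ 2 = 10 remainder 1
10 ÷ 2 = 5 remainder 0
5 ÷ 2 = 2 remainder 1
2 ÷ 2 = 1 remainder 0
1 ÷ 2 = 0 remainder 1
Reading remainders bottom to top: 10101001



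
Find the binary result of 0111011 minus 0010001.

Method 1 - Direct subtraction (column by column from the right: bit − bit − borrow-in; if negative, add 2 and borrow 1 from the next column):
borrow: 0000000
        0111011
-       0010001
---------------
        0101010

Method 2 - Add two's complement:
Two's complement of 0010001: invert → 1101110, add 1 → 1101111
  0111011
+ 1101111
---------
 10101010  (end carry out of the top bit = 1)
Discarding the end carry: 0101010
Decimal check:
  0111011 = 32 + 16 + 8 + 2 + 1 = 59
  0010001 = 16 + 1 = 17
  59 - 17 = 42, and 0101010 = 32 + 8 + 2 = 42 ✓



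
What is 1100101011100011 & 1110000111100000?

AND: 1 only when both bits are 1
  1100101011100011
& 1110000111100000
------------------
  1100000011100000
Decimal: 51939 & 57824 = 49376



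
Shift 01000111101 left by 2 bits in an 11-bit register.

Original: 01000111101 (decimal 573)
Shift left by 2 positions
Append 2 zeros on the right and drop the 2 high bits that overflow the 11-bit width
Result: 00011110100 (decimal 244)
Equivalent: 573 << 2 = 573 × 2^2 = 2292, truncated to 11 bits = 244



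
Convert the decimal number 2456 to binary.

Using repeated division by 2:
2456 ÷ 2 = 1228 remainder 0
1228 ÷ 2 = 614 remainder 0
614 ÷ 2 = 307 remainder 0
307 ÷ 2 = 153 remainder 1
153 ÷ 2 = 76 remainder 1
76 ÷ 2 = 38 remainder 0
38 ÷ 2 = 19 remainder 0
19 ÷ 2 = 9 remainder 1
9 ÷ 2 = 4 remainder 1
4 ÷ 2 = 2 remainder 0
2 ÷ 2 = 1 remainder 0
1 ÷ 2 = 0 remainder 1
Reading remainders bottom to top: 100110011000



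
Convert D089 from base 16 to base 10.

Expand by place value (powers of 16):
Digit values: D = 13
D089 = 13 × 16^3 + 0 × 16^2 + 8 × 16^1 + 9 × 16^0
= 13 × 4096 + 0 × 256 + 8 × 16 + 9 × 1
= 53248 + 0 + 128 + 9
= 53385



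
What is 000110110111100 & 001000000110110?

AND: 1 only when both bits are 1
  000110110111100
& 001000000110110
-----------------
  000000000110100
Decimal: 3516 & 4150 = 52



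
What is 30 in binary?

Using repeated division by 2:
30 ÷ 2 = 15 remainder 0
15 ÷ 2 = 7 remainder 1
7 ÷ 2 = 3 remainder 1
3 ÷ 2 = 1 remainder 1
1 ÷ 2 = 0 remainder 1
Reading remainders bottom to top: 11110



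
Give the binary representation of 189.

Using repeated division by 2:
189 ÷ 2 = 94 remainder 1
94 ÷ 2 = 47 remainder 0
47 ÷ 2 = 23 remainder 1
23 ÷ 2 = 11 remainder 1
11 ÷ 2 = 5 remainder 1
5 ÷ 2 = 2 remainder 1
2 ÷ 2 = 1 remainder 0
1 ÷ 2 = 0 remainder 1
Reading remainders bottom to top: 10111101



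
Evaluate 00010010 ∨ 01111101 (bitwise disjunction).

OR: 1 when either bit is 1
  00010010
| 01111101
----------
  01111111
Decimal: 18 | 125 = 127



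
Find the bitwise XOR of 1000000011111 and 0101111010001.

XOR: 1 when bits differ
  1000000011111
^ 0101111010001
---------------
  1101111001110
Decimal: 4127 ^ 3025 = 7118



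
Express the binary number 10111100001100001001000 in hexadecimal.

Group into 4-bit nibbles from right:
  0101 = 5
  1110 = E
  0001 = 1
  1000 = 8
  0100 = 4
  1000 = 8
Result: 5E1848



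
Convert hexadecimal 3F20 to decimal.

Expand by place value (powers of 16):
Digit values: F = 15
3F20 = 3 × 16^3 + 15 × 16^2 + 2 × 16^1 + 0 × 16^0
= 3 × 4096 + 15 × 256 + 2 × 16 + 0 × 1
= 12288 + 3840 + 32 + 0
= 16160



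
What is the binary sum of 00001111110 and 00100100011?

Add column by column from the right: bit + bit + carry-in; write the sum mod 2, carry 1 when the sum is 2 or 3.
carry:  00011111100
        00001111110
+       00100100011
-------------------
       000110100001
(the carry out of the leftmost column, 0, becomes the leading bit)
Decimal check:
  00001111110 = 64 + 32 + 16 + 8 + 4 + 2 = 126
  00100100011 = 256 + 32 + 2 + 1 = 291
  126 + 291 = 417, and 000110100001 = 256 + 128 + 32 + 1 = 417 ✓



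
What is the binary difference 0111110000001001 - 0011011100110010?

Method 1 - Direct subtraction (column by column from the right: bit − bit − borrow-in; if negative, add 2 and borrow 1 from the next column):
borrow: 0000111111101100
        0111110000001001
-       0011011100110010
------------------------
        0100010011010111

Method 2 - Add two's complement:
Two's complement of 0011011100110010: invert → 1100100011001101, add 1 → 1100100011001110
  0111110000001001
+ 1100100011001110
------------------
 10100010011010111  (end carry out of the top bit = 1)
Discarding the end carry: 0100010011010111
Decimal check:
  0111110000001001 = 16384 + 8192 + 4096 + 2048 + 1024 + 8 + 1 = 31753
  0011011100110010 = 8192 + 4096 + 1024 + 512 + 256 + 32 + 16 + 2 = 14130
  31753 - 14130 = 17623, and 0100010011010111 = 16384 + 1024 + 128 + 64 + 16 + 4 + 2 + 1 = 17623 ✓



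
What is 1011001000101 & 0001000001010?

AND: 1 only when both bits are 1
  1011001000101
& 0001000001010
---------------
  0001000000000
Decimal: 5701 & 522 = 512



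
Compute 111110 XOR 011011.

XOR: 1 when bits differ
  111110
^ 011011
--------
  100101
Decimal: 62 ^ 27 = 37



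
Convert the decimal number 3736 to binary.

Using repeated division by 2:
3736 ÷ 2 = 1868 remainder 0
1868 ÷ 2 = 934 remainder 0
934 ÷ 2 = 467 remainder 0
467 ÷ 2 = 233 remainder 1
233 ÷ 2 = 116 remainder 1
116 ÷ 2 = 58 remainder 0
58 ÷ 2 = 29 remainder 0
29 ÷ 2 = 14 remainder 1
14 ÷ 2 = 7 remainder 0
7 ÷ 2 = 3 remainder 1
3 ÷ 2 = 1 remainder 1
1 ÷ 2 = 0 remainder 1
Reading remainders bottom to top: 111010011000



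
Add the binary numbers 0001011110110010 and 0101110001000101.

Add column by column from the right: bit + bit + carry-in; write the sum mod 2, carry 1 when the sum is 2 or 3.
carry:  0011100000000000
        0001011110110010
+       0101110001000101
------------------------
       00111001111110111
(the carry out of the leftmost column, 0, becomes the leading bit)
Decimal check:
  0001011110110010 = 4096 + 1024 + 512 + 256 + 128 + 32 + 16 + 2 = 6066
  0101110001000101 = 16384 + 4096 + 2048 + 1024 + 64 + 4 + 1 = 23621
  6066 + 23621 = 29687, and 00111001111110111 = 16384 + 8192 + 4096 + 512 + 256 + 128 + 64 + 32 + 16 + 4 + 2 + 1 = 29687 ✓



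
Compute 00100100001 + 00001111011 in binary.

Add column by column from the right: bit + bit + carry-in; write the sum mod 2, carry 1 when the sum is 2 or 3.
carry:  00011000110
        00100100001
+       00001111011
-------------------
       000110011100
(the carry out of the leftmost column, 0, becomes the leading bit)
Decimal check:
  00100100001 = 256 + 32 + 1 = 289
  00001111011 = 64 + 32 + 16 + 8 + 2 + 1 = 123
  289 + 123 = 412, and 000110011100 = 256 + 128 + 16 + 8 + 4 = 412 ✓



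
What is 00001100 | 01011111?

OR: 1 when either bit is 1
  00001100
| 01011111
----------
  01011111
Decimal: 12 | 95 = 95



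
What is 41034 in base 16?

Using repeated division by 16 (digits 10–15 are A–F):
41034 ÷ 16 = 2564 remainder 10 (A)
2564 ÷ 16 = 160 remainder 4
160 ÷ 16 = 10 remainder 0
10 ÷ 16 = 0 remainder 10 (A)
Reading remainders bottom to top: A04A



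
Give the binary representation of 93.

Using repeated division by 2:
93 ÷ 2 = 46 remainder 1
46 ÷ 2 = 23 remainder 0
23 ÷ 2 = 11 remainder 1
11 ÷ 2 = 5 remainder 1
5 ÷ 2 = 2 remainder 1
2 ÷ 2 = 1 remainder 0
1 ÷ 2 = 0 remainder 1
Reading remainders bottom to top: 1011101



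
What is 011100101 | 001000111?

OR: 1 when either bit is 1
  011100101
| 001000111
-----------
  011100111
Decimal: 229 | 71 = 231



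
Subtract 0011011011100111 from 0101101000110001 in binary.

Method 1 - Direct subtraction (column by column from the right: bit − bit − borrow-in; if negative, add 2 and borrow 1 from the next column):
borrow: 0100111110011100
        0101101000110001
-       0011011011100111
------------------------
        0010001101001010

Method 2 - Add two's complement:
Two's complement of 0011011011100111: invert → 1100100100011000, add 1 → 1100100100011001
  0101101000110001
+ 1100100100011001
------------------
 10010001101001010  (end carry out of the top bit = 1)
Discarding the end carry: 0010001101001010
Decimal check:
  0101101000110001 = 16384 + 4096 + 2048 + 512 + 32 + 16 + 1 = 23089
  0011011011100111 = 8192 + 4096 + 1024 + 512 + 128 + 64 + 32 + 4 + 2 + 1 = 14055
  23089 - 14055 = 9034, and 0010001101001010 = 8192 + 512 + 256 + 64 + 8 + 2 = 9034 ✓



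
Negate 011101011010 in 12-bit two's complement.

Original: 011101011010
Step 1 - Invert all bits: 100010100101
Step 2 - Add 1: 100010100110
Verification: 011101011010 + 100010100110 = 1000000000000; discarding the end carry (carry out of the top bit) leaves the 12-bit value 000000000000, as required for x + (-x)



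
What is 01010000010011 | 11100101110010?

OR: 1 when either bit is 1
  01010000010011
| 11100101110010
----------------
  11110101110011
Decimal: 5139 | 14706 = 15731



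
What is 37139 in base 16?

Using repeated division by 16 (digits 10–15 are A–F):
37139 ÷ 16 = 2321 remainder 3
2321 ÷ 16 = 145 remainder 1
145 ÷ 16 = 9 remainder 1
9 ÷ 16 = 0 remainder 9
Reading remainders bottom to top: 9113



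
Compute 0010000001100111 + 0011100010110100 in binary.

Add column by column from the right: bit + bit + carry-in; write the sum mod 2, carry 1 when the sum is 2 or 3.
carry:  0100000111001000
        0010000001100111
+       0011100010110100
------------------------
       00101100100011011
(the carry out of the leftmost column, 0, becomes the leading bit)
Decimal check:
  0010000001100111 = 8192 + 64 + 32 + 4 + 2 + 1 = 8295
  0011100010110100 = 8192 + 4096 + 2048 + 128 + 32 + 16 + 4 = 14516
  8295 + 14516 = 22811, and 00101100100011011 = 16384 + 4096 + 2048 + 256 + 16 + 8 + 2 + 1 = 22811 ✓



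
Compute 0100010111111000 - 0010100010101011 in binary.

Method 1 - Direct subtraction (column by column from the right: bit − bit − borrow-in; if negative, add 2 and borrow 1 from the next column):
borrow: 0111000000011110
        0100010111111000
-       0010100010101011
------------------------
        0001110101001101

Method 2 - Add two's complement:
Two's complement of 0010100010101011: invert → 1101011101010100, add 1 → 1101011101010101
  0100010111111000
+ 1101011101010101
------------------
 10001110101001101  (end carry out of the top bit = 1)
Discarding the end carry: 0001110101001101
Decimal check:
  0100010111111000 = 16384 + 1024 + 256 + 128 + 64 + 32 + 16 + 8 = 17912
  0010100010101011 = 8192 + 2048 + 128 + 32 + 8 + 2 + 1 = 10411
  17912 - 10411 = 7501, and 0001110101001101 = 4096 + 2048 + 1024 + 256 + 64 + 8 + 4 + 1 = 7501 ✓



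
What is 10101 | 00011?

OR: 1 when either bit is 1
  10101
| 00011
-------
  10111
Decimal: 21 | 3 = 23



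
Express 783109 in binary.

Using repeated division by 2:
783109 ÷ 2 = 391554 remainder 1
391554 ÷ 2 = 195777 remainder 0
195777 ÷ 2 = 97888 remainder 1
97888 ÷ 2 = 48944 remainder 0
48944 ÷ 2 = 24472 remainder 0
24472 ÷ 2 = 12236 remainder 0
12236 ÷ 2 = 6118 remainder 0
6118 ÷ 2 = 3059 remainder 0
3059 ÷ 2 = 1529 remainder 1
1529 ÷ 2 = 764 remainder 1
764 ÷ 2 = 382 remainder 0
382 ÷ 2 = 191 remainder 0
191 ÷ 2 = 95 remainder 1
95 ÷ 2 = 47 remainder 1
47 ÷ 2 = 23 remainder 1
23 ÷ 2 = 11 remainder 1
11 ÷ 2 = 5 remainder 1
5 ÷ 2 = 2 remainder 1
2 ÷ 2 = 1 remainder 0
1 ÷ 2 = 0 remainder 1
Reading remainders bottom to top: 10111111001100000101



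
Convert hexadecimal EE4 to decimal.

Expand by place value (powers of 16):
Digit values: E = 14
EE4 = 14 × 16^2 + 14 × 16^1 + 4 × 16^0
= 14 × 256 + 14 × 16 + 4 × 1
= 3584 + 224 + 4
= 3812



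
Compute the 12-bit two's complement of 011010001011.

Original: 011010001011
Step 1 - Invert all bits: 100101110100
Step 2 - Add 1: 100101110101
Verification: 011010001011 + 100101110101 = 1000000000000; discarding the end carry (carry out of the top bit) leaves the 12-bit value 000000000000, as required for x + (-x)



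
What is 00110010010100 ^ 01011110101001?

XOR: 1 when bits differ
  00110010010100
^ 01011110101001
----------------
  01101100111101
Decimal: 3220 ^ 6057 = 6973



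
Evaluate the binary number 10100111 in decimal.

Sum of powers of 2 for each 1-bit:
2^0 + 2^1 + 2^2 + 2^5 + 2^7
= 1 + 2 + 4 + 32 + 128
= 167



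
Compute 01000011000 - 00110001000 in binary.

Method 1 - Direct subtraction (column by column from the right: bit − bit − borrow-in; if negative, add 2 and borrow 1 from the next column):
borrow: 01100000000
        01000011000
-       00110001000
-------------------
        00010010000

Method 2 - Add two's complement:
Two's complement of 00110001000: invert → 11001110111, add 1 → 11001111000
  01000011000
+ 11001111000
-------------
 100010010000  (end carry out of the top bit = 1)
Discarding the end carry: 00010010000
Decimal check:
  01000011000 = 512 + 16 + 8 = 536
  00110001000 = 256 + 128 + 8 = 392
  536 - 392 = 144, and 00010010000 = 128 + 16 = 144 ✓



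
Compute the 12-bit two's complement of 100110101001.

Original (sign bit 1, negative): 100110101001
Step 1 - Invert all bits: 011001010110
Step 2 - Add 1: 011001010111
Verification: 100110101001 + 011001010111 = 1000000000000; discarding the end carry (carry out of the top bit) leaves the 12-bit value 000000000000, as required for x + (-x)



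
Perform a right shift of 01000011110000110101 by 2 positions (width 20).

Original: 01000011110000110101 (decimal 277557)
Shift right by 2 positions
Drop the 2 low bits; fill with zeros on the left
Result: 00010000111100001101 (decimal 69389)
Equivalent: 277557 >> 2 = 277557 ÷ 2^2 = 69389



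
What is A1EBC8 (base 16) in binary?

Convert each hex digit to 4 bits:
  A = 1010
  1 = 0001
  E = 1110
  B = 1011
  C = 1100
  8 = 1000
Concatenate: 101000011110101111001000



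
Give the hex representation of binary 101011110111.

Group into 4-bit nibbles from right:
  1010 = A
  1111 = F
  0111 = 7
Result: AF7



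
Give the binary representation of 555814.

Using repeated division by 2:
555814 ÷ 2 = 277907 remainder 0
277907 ÷ 2 = 138953 remainder 1
138953 ÷ 2 = 69476 remainder 1
69476 ÷ 2 = 34738 remainder 0
34738 ÷ 2 = 17369 remainder 0
17369 ÷ 2 = 8684 remainder 1
8684 ÷ 2 = 4342 remainder 0
4342 ÷ 2 = 2171 remainder 0
2171 ÷ 2 = 1085 remainder 1
1085 ÷ 2 = 542 remainder 1
542 ÷ 2 = 271 remainder 0
271 ÷ 2 = 135 remainder 1
135 ÷ 2 = 67 remainder 1
67 ÷ 2 = 33 remainder 1
33 ÷ 2 = 16 remainder 1
16 ÷ 2 = 8 remainder 0
8 ÷ 2 = 4 remainder 0
4 ÷ 2 = 2 remainder 0
2 ÷ 2 = 1 remainder 0
1 ÷ 2 = 0 remainder 1
Reading remainders bottom to top: 10000111101100100110



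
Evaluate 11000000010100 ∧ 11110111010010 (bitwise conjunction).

AND: 1 only when both bits are 1
  11000000010100
& 11110111010010
----------------
  11000000010000
Decimal: 12308 & 15826 = 12304



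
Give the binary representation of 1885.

Using repeated division by 2:
1885 ÷ 2 = 942 remainder 1
942 ÷ 2 = 471 remainder 0
471 ÷ 2 = 235 remainder 1
235 ÷ 2 = 117 remainder 1
117 ÷ 2 = 58 remainder 1
58 ÷ 2 = 29 remainder 0
29 ÷ 2 = 14 remainder 1
14 ÷ 2 = 7 remainder 0
7 ÷ 2 = 3 remainder 1
3 ÷ 2 = 1 remainder 1
1 ÷ 2 = 0 remainder 1
Reading remainders bottom to top: 11101011101



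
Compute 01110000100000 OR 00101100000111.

OR: 1 when either bit is 1
  01110000100000
| 00101100000111
----------------
  01111100100111
Decimal: 7200 | 2823 = 7975



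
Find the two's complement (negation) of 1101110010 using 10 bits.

Original (sign bit 1, negative): 1101110010
Step 1 - Invert all bits: 0010001101
Step 2 - Add 1: 0010001110
Verification: 1101110010 + 0010001110 = 10000000000; discarding the end carry (carry out of the top bit) leaves the 10-bit value 0000000000, as required for x + (-x)



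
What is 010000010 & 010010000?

AND: 1 only when both bits are 1
  010000010
& 010010000
-----------
  010000000
Decimal: 130 & 144 = 128



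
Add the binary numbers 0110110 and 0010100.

Add column by column from the right: bit + bit + carry-in; write the sum mod 2, carry 1 when the sum is 2 or 3.
carry:  1101000
        0110110
+       0010100
---------------
       01001010
(the carry out of the leftmost column, 0, becomes the leading bit)
Decimal check:
  0110110 = 32 + 16 + 4 + 2 = 54
  0010100 = 16 + 4 = 20
  54 + 20 = 74, and 01001010 = 64 + 8 + 2 = 74 ✓



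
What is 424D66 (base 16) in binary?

Convert each hex digit to 4 bits:
  4 = 0100
  2 = 0010
  4 = 0100
  D = 1101
  6 = 0110
  6 = 0110
Concatenate: 010000100100110101100110



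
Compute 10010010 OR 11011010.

OR: 1 when either bit is 1
  10010010
| 11011010
----------
  11011010
Decimal: 146 | 218 = 218



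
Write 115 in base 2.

Using repeated division by 2:
115 ÷ 2 = 57 remainder 1
57 ÷ 2 = 28 remainder 1
28 ÷ 2 = 14 remainder 0
14 ÷ 2 = 7 remainder 0
7 ÷ 2 = 3 remainder 1
3 ÷ 2 = 1 remainder 1
1 ÷ 2 = 0 remainder 1
Reading remainders bottom to top: 1110011



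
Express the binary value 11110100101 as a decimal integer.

Sum of powers of 2 for each 1-bit:
2^0 + 2^2 + 2^5 + 2^7 + 2^8 + 2^9 + 2^10
= 1 + 4 + 32 + 128 + 256 + 512 + 1024
= 1957



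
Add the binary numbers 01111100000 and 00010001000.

Add column by column from the right: bit + bit + carry-in; write the sum mod 2, carry 1 when the sum is 2 or 3.
carry:  11100000000
        01111100000
+       00010001000
-------------------
       010001101000
(the carry out of the leftmost column, 0, becomes the leading bit)
Decimal check:
  01111100000 = 512 + 256 + 128 + 64 + 32 = 992
  00010001000 = 128 + 8 = 136
  992 + 136 = 1128, and 010001101000 = 1024 + 64 + 32 + 8 = 1128 ✓



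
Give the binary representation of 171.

Using repeated division by 2:
171 ÷ 2 = 85 remainder 1
85 ÷ 2 = 42 remainder 1
42 ÷ 2 = 21 remainder 0
21 ÷ 2 = 10 remainder 1
10 ÷ 2 = 5 remainder 0
5 ÷ 2 = 2 remainder 1
2 ÷ 2 = 1 remainder 0
1 ÷ 2 = 0 remainder 1
Reading remainders bottom to top: 10101011



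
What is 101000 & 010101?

AND: 1 only when both bits are 1
  101000
& 010101
--------
  000000
Decimal: 40 & 21 = 0



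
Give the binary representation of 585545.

Using repeated division by 2:
585545 ÷ 2 = 292772 remainder 1
292772 ÷ 2 = 146386 remainder 0
146386 ÷ 2 = 73193 remainder 0
73193 ÷ 2 = 36596 remainder 1
36596 ÷ 2 = 18298 remainder 0
18298 ÷ 2 = 9149 remainder 0
9149 ÷ 2 = 4574 remainder 1
4574 ÷ 2 = 2287 remainder 0
2287 ÷ 2 = 1143 remainder 1
1143 ÷ 2 = 571 remainder 1
571 ÷ 2 = 285 remainder 1
285 ÷ 2 = 142 remainder 1
142 ÷ 2 = 71 remainder 0
71 ÷ 2 = 35 remainder 1
35 ÷ 2 = 17 remainder 1
17 ÷ 2 = 8 remainder 1
8 ÷ 2 = 4 remainder 0
4 ÷ 2 = 2 remainder 0
2 ÷ 2 = 1 remainder 0
1 ÷ 2 = 0 remainder 1
Reading remainders bottom to top: 10001110111101001001



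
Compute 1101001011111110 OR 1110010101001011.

OR: 1 when either bit is 1
  1101001011111110
| 1110010101001011
------------------
  1111011111111111
Decimal: 54014 | 58699 = 63487



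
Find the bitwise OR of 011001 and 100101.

OR: 1 when either bit is 1
  011001
| 100101
--------
  111101
Decimal: 25 | 37 = 61



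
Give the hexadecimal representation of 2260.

Using repeated division by 16 (digits 10–15 are A–F):
2260 ÷ 16 = 141 remainder 4
141 ÷ 16 = 8 remainder 13 (D)
8 ÷ 16 = 0 remainder 8
Reading remainders bottom to top: 8D4



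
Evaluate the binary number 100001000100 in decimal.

Sum of powers of 2 for each 1-bit:
2^2 + 2^6 + 2^11
= 4 + 64 + 2048
= 2116



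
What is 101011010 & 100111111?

AND: 1 only when both bits are 1
  101011010
& 100111111
-----------
  100011010
Decimal: 346 & 319 = 282



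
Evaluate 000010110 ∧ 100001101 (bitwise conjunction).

AND: 1 only when both bits are 1
  000010110
& 100001101
-----------
  000000100
Decimal: 22 & 269 = 4



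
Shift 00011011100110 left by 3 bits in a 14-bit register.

Original: 00011011100110 (decimal 1766)
Shift left by 3 positions
Append 3 zeros on the right
Result: 11011100110000 (decimal 14128)
Equivalent: 1766 << 3 = 1766 × 2^3 = 14128



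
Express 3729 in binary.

Using repeated division by 2:
3729 ÷ 2 = 1864 remainder 1
1864 ÷ 2 = 932 remainder 0
932 ÷ 2 = 466 remainder 0
466 ÷ 2 = 233 remainder 0
233 ÷ 2 = 116 remainder 1
116 ÷ 2 = 58 remainder 0
58 ÷ 2 = 29 remainder 0
29 ÷ 2 = 14 remainder 1
14 ÷ 2 = 7 remainder 0
7 ÷ 2 = 3 remainder 1
3 ÷ 2 = 1 remainder 1
1 ÷ 2 = 0 remainder 1
Reading remainders bottom to top: 111010010001



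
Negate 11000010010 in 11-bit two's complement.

Original (sign bit 1, negative): 11000010010
Step 1 - Invert all bits: 00111101101
Step 2 - Add 1: 00111101110
Verification: 11000010010 + 00111101110 = 100000000000; discarding the end carry (carry out of the top bit) leaves the 11-bit value 00000000000, as required for x + (-x)



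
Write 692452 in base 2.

Using repeated division by 2:
692452 ÷ 2 = 346226 remainder 0
346226 ÷ 2 = 173113 remainder 0
173113 ÷ 2 = 86556 remainder 1
86556 ÷ 2 = 43278 remainder 0
43278 ÷ 2 = 21639 remainder 0
21639 ÷ 2 = 10819 remainder 1
10819 ÷ 2 = 5409 remainder 1
5409 ÷ 2 = 2704 remainder 1
2704 ÷ 2 = 1352 remainder 0
1352 ÷ 2 = 676 remainder 0
676 ÷ 2 = 338 remainder 0
338 ÷ 2 = 169 remainder 0
169 ÷ 2 = 84 remainder 1
84 ÷ 2 = 42 remainder 0
42 ÷ 2 = 21 remainder 0
21 ÷ 2 = 10 remainder 1
10 ÷ 2 = 5 remainder 0
5 ÷ 2 = 2 remainder 1
2 ÷ 2 = 1 remainder 0
1 ÷ 2 = 0 remainder 1
Reading remainders bottom to top: 10101001000011100100



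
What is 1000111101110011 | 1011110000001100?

OR: 1 when either bit is 1
  1000111101110011
| 1011110000001100
------------------
  1011111101111111
Decimal: 36723 | 48140 = 49023



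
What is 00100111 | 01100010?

OR: 1 when either bit is 1
  00100111
| 01100010
----------
  01100111
Decimal: 39 | 98 = 103



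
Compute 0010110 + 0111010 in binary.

Add column by column from the right: bit + bit + carry-in; write the sum mod 2, carry 1 when the sum is 2 or 3.
carry:  1111100
        0010110
+       0111010
---------------
       01010000
(the carry out of the leftmost column, 0, becomes the leading bit)
Decimal check:
  0010110 = 16 + 4 + 2 = 22
  0111010 = 32 + 16 + 8 + 2 = 58
  22 + 58 = 80, and 01010000 = 64 + 16 = 80 ✓



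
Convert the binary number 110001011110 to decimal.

Sum of powers of 2 for each 1-bit:
2^1 + 2^2 + 2^3 + 2^4 + 2^6 + 2^10 + 2^11
= 2 + 4 + 8 + 16 + 64 + 1024 + 2048
= 3166

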